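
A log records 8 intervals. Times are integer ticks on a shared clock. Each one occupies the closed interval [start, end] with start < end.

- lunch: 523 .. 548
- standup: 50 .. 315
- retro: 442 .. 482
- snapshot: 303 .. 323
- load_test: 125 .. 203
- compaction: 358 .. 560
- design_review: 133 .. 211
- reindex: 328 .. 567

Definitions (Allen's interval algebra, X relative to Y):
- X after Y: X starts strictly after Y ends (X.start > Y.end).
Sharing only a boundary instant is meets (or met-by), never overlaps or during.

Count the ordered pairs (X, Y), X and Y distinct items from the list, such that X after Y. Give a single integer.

Checking all 56 ordered pairs for relation 'after'; matching pairs in alphabetical order:
(compaction, design_review): compaction after design_review ✓
(compaction, load_test): compaction after load_test ✓
(compaction, snapshot): compaction after snapshot ✓
(compaction, standup): compaction after standup ✓
(lunch, design_review): lunch after design_review ✓
(lunch, load_test): lunch after load_test ✓
(lunch, retro): lunch after retro ✓
(lunch, snapshot): lunch after snapshot ✓
(lunch, standup): lunch after standup ✓
(reindex, design_review): reindex after design_review ✓
(reindex, load_test): reindex after load_test ✓
(reindex, snapshot): reindex after snapshot ✓
(reindex, standup): reindex after standup ✓
(retro, design_review): retro after design_review ✓
(retro, load_test): retro after load_test ✓
(retro, snapshot): retro after snapshot ✓
(retro, standup): retro after standup ✓
(snapshot, design_review): snapshot after design_review ✓
(snapshot, load_test): snapshot after load_test ✓
Count: 19.

19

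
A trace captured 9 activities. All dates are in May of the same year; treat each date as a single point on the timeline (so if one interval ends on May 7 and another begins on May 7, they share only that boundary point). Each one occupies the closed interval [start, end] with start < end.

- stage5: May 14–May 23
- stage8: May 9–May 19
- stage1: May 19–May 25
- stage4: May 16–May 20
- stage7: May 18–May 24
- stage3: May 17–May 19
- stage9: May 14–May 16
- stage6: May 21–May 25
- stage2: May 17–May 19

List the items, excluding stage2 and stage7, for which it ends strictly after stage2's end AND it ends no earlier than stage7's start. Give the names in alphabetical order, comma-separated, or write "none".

stage1, stage4, stage5, stage6

Conditions: its end is strictly after stage2's end (X.end > May 19) AND its end is no earlier than stage7's start (X.end >= May 18).
stage1: end May 25 > May 19? ✓; end May 25 >= May 18? ✓ → yes.
stage3: end May 19 > May 19? ✗; end May 19 >= May 18? ✓ → no.
stage4: end May 20 > May 19? ✓; end May 20 >= May 18? ✓ → yes.
stage5: end May 23 > May 19? ✓; end May 23 >= May 18? ✓ → yes.
stage6: end May 25 > May 19? ✓; end May 25 >= May 18? ✓ → yes.
stage8: end May 19 > May 19? ✗; end May 19 >= May 18? ✓ → no.
stage9: end May 16 > May 19? ✗; end May 16 >= May 18? ✗ → no.
Result: stage1, stage4, stage5, stage6.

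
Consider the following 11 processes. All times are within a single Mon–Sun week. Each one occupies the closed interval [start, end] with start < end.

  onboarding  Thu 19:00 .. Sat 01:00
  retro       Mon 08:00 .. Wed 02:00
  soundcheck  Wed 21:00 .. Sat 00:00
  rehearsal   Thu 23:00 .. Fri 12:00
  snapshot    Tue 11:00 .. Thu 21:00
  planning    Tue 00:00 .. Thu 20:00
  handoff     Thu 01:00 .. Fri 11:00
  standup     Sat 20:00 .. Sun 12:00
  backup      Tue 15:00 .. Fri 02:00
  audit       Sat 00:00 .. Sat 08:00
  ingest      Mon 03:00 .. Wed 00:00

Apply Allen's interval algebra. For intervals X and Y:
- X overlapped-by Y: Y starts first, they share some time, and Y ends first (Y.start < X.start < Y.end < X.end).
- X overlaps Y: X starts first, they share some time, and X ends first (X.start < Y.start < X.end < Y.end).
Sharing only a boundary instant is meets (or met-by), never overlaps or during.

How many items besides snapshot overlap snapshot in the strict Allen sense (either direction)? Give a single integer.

7

Target snapshot = [Tue 11:00, Thu 21:00].
audit [Sat 00:00, Sat 08:00] → after → no.
backup [Tue 15:00, Fri 02:00] → overlapped-by → counts.
handoff [Thu 01:00, Fri 11:00] → overlapped-by → counts.
ingest [Mon 03:00, Wed 00:00] → overlaps → counts.
onboarding [Thu 19:00, Sat 01:00] → overlapped-by → counts.
planning [Tue 00:00, Thu 20:00] → overlaps → counts.
rehearsal [Thu 23:00, Fri 12:00] → after → no.
retro [Mon 08:00, Wed 02:00] → overlaps → counts.
soundcheck [Wed 21:00, Sat 00:00] → overlapped-by → counts.
standup [Sat 20:00, Sun 12:00] → after → no.
Total: 7.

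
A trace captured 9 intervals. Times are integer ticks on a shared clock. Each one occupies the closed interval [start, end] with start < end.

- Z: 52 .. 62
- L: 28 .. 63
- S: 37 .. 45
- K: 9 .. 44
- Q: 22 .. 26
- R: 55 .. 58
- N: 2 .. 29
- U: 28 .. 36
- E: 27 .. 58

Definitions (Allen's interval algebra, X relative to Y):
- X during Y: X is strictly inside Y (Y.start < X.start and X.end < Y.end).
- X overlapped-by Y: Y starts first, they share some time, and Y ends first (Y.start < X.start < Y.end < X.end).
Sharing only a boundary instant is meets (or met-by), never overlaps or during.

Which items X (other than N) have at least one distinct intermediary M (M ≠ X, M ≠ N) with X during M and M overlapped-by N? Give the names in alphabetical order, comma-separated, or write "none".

Q, R, S, U, Z

Target N = [2, 29].
Intermediaries M with M overlapped-by N: E, K, L, U.
Via E — items with X during E: S, U.
Via K — items with X during K: Q, U.
Via L — items with X during L: R, S, Z.
Via U — items with X during U: none.
Union: Q, R, S, U, Z.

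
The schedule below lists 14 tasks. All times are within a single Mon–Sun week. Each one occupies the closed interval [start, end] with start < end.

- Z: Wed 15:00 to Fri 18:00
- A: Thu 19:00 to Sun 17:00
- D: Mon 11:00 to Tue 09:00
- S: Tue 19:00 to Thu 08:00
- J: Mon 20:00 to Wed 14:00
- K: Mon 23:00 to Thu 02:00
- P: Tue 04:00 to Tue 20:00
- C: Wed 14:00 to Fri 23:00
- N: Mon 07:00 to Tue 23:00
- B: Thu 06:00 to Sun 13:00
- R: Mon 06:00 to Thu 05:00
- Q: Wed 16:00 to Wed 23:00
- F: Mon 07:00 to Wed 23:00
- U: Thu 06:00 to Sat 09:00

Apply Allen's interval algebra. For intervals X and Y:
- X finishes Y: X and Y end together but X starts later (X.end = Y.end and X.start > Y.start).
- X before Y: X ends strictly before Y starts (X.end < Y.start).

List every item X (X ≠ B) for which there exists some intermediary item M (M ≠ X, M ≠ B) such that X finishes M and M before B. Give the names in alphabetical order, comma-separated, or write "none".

Target B = [Thu 06:00, Sun 13:00].
Intermediaries M with M before B: D, F, J, K, N, P, Q, R.
Via D — items with X finishes D: none.
Via F — items with X finishes F: Q.
Via J — items with X finishes J: none.
Via K — items with X finishes K: none.
Via N — items with X finishes N: none.
Via P — items with X finishes P: none.
Via Q — items with X finishes Q: none.
Via R — items with X finishes R: none.
Union: Q.

Q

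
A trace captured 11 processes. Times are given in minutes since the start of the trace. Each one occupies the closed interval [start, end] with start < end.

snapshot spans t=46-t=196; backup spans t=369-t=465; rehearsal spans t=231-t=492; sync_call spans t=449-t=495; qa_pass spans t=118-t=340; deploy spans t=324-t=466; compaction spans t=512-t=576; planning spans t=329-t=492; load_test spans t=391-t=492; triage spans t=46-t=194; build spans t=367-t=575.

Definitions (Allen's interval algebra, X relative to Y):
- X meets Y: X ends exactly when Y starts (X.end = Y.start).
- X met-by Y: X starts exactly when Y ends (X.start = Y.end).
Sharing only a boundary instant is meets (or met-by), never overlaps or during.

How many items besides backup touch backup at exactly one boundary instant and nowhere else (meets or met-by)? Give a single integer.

0

Target backup = [t=369, t=465].
build [t=367, t=575] → contains → no.
compaction [t=512, t=576] → after → no.
deploy [t=324, t=466] → contains → no.
load_test [t=391, t=492] → overlapped-by → no.
planning [t=329, t=492] → contains → no.
qa_pass [t=118, t=340] → before → no.
rehearsal [t=231, t=492] → contains → no.
snapshot [t=46, t=196] → before → no.
sync_call [t=449, t=495] → overlapped-by → no.
triage [t=46, t=194] → before → no.
Total: 0.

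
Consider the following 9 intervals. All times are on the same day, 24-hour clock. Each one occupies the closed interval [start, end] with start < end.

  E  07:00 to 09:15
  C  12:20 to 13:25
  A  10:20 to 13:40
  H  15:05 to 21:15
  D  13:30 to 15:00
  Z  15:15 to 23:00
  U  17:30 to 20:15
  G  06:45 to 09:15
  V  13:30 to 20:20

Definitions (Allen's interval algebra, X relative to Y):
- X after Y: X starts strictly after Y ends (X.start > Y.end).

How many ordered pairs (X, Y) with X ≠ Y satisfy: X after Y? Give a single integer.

25

Checking all 72 ordered pairs for relation 'after'; matching pairs in alphabetical order:
(A, E): A after E ✓
(A, G): A after G ✓
(C, E): C after E ✓
(C, G): C after G ✓
(D, C): D after C ✓
(D, E): D after E ✓
(D, G): D after G ✓
(H, A): H after A ✓
(H, C): H after C ✓
(H, D): H after D ✓
(H, E): H after E ✓
(H, G): H after G ✓
(U, A): U after A ✓
(U, C): U after C ✓
(U, D): U after D ✓
(U, E): U after E ✓
(U, G): U after G ✓
(V, C): V after C ✓
(V, E): V after E ✓
(V, G): V after G ✓
(Z, A): Z after A ✓
(Z, C): Z after C ✓
(Z, D): Z after D ✓
(Z, E): Z after E ✓
... plus 1 further pairs not listed.
Count: 25.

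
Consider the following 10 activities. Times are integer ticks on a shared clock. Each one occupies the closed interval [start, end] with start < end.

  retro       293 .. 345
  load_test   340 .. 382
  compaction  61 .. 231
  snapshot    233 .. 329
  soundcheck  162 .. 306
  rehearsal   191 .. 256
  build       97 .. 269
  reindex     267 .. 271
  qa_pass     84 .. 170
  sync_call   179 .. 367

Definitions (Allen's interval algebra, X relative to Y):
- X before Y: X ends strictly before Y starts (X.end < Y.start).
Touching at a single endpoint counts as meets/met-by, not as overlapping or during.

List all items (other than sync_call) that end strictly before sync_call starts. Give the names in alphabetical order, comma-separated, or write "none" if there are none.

qa_pass

Target sync_call = [179, 367].
build [97, 269] → overlaps → no.
compaction [61, 231] → overlaps → no.
load_test [340, 382] → overlapped-by → no.
qa_pass [84, 170] → before → yes.
rehearsal [191, 256] → during → no.
reindex [267, 271] → during → no.
retro [293, 345] → during → no.
snapshot [233, 329] → during → no.
soundcheck [162, 306] → overlaps → no.
Result: qa_pass.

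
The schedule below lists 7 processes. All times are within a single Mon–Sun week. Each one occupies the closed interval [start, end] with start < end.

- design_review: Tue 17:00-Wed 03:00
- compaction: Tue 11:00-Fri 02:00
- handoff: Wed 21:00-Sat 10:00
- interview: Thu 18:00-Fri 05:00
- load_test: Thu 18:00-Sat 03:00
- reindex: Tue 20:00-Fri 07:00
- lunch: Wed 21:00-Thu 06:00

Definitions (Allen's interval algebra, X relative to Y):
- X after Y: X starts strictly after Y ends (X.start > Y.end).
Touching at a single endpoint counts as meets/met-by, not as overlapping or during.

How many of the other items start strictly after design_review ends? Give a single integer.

Target design_review = [Tue 17:00, Wed 03:00].
compaction [Tue 11:00, Fri 02:00] → contains → no.
handoff [Wed 21:00, Sat 10:00] → after → counts.
interview [Thu 18:00, Fri 05:00] → after → counts.
load_test [Thu 18:00, Sat 03:00] → after → counts.
lunch [Wed 21:00, Thu 06:00] → after → counts.
reindex [Tue 20:00, Fri 07:00] → overlapped-by → no.
Total: 4.

4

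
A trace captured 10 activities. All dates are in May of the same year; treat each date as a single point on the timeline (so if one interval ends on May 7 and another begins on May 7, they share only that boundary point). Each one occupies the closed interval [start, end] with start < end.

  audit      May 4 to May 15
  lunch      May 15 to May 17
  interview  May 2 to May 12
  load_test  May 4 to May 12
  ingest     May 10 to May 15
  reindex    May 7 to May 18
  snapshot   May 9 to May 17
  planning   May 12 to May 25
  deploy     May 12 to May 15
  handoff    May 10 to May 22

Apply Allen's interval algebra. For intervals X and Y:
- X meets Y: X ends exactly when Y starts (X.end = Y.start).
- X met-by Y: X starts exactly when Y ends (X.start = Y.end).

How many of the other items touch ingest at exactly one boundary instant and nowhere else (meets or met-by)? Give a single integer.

Target ingest = [May 10, May 15].
audit [May 4, May 15] → finished-by → no.
deploy [May 12, May 15] → finishes → no.
handoff [May 10, May 22] → started-by → no.
interview [May 2, May 12] → overlaps → no.
load_test [May 4, May 12] → overlaps → no.
lunch [May 15, May 17] → met-by → counts.
planning [May 12, May 25] → overlapped-by → no.
reindex [May 7, May 18] → contains → no.
snapshot [May 9, May 17] → contains → no.
Total: 1.

1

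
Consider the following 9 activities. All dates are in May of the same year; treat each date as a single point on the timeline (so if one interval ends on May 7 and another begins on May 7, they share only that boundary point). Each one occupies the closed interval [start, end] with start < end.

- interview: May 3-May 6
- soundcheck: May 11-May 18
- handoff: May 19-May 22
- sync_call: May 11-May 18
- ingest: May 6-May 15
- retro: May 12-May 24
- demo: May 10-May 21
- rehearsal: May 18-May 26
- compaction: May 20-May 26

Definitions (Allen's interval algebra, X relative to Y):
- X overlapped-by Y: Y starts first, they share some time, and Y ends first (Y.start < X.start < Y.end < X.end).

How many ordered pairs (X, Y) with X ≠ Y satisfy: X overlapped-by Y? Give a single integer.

13

Checking all 72 ordered pairs for relation 'overlapped-by'; matching pairs in alphabetical order:
(compaction, demo): compaction overlapped-by demo ✓
(compaction, handoff): compaction overlapped-by handoff ✓
(compaction, retro): compaction overlapped-by retro ✓
(demo, ingest): demo overlapped-by ingest ✓
(handoff, demo): handoff overlapped-by demo ✓
(rehearsal, demo): rehearsal overlapped-by demo ✓
(rehearsal, retro): rehearsal overlapped-by retro ✓
(retro, demo): retro overlapped-by demo ✓
(retro, ingest): retro overlapped-by ingest ✓
(retro, soundcheck): retro overlapped-by soundcheck ✓
(retro, sync_call): retro overlapped-by sync_call ✓
(soundcheck, ingest): soundcheck overlapped-by ingest ✓
(sync_call, ingest): sync_call overlapped-by ingest ✓
Count: 13.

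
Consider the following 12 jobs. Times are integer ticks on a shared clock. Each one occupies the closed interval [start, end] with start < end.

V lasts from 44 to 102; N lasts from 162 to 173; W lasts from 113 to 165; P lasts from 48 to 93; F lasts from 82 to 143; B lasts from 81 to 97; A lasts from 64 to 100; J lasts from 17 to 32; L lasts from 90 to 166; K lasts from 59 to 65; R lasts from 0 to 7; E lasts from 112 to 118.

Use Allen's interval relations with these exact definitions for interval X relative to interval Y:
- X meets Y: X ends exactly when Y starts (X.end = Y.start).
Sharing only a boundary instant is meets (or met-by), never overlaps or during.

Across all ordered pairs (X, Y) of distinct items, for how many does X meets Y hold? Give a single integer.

Checking all 132 ordered pairs for relation 'meets'; matching pairs in alphabetical order:
No pair satisfies it.
Count: 0.

0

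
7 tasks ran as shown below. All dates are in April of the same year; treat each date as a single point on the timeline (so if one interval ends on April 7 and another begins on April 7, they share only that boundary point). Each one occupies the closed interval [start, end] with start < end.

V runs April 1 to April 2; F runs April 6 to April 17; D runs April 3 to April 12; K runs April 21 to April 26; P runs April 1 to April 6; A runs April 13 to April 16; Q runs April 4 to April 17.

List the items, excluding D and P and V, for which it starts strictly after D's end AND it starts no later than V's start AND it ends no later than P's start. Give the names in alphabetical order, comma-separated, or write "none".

none

Conditions: its start is strictly after D's end (X.start > April 12) AND its start is no later than V's start (X.start <= April 1) AND its end is no later than P's start (X.end <= April 1).
A: start April 13 > April 12? ✓; start April 13 <= April 1? ✗; end April 16 <= April 1? ✗ → no.
F: start April 6 > April 12? ✗; start April 6 <= April 1? ✗; end April 17 <= April 1? ✗ → no.
K: start April 21 > April 12? ✓; start April 21 <= April 1? ✗; end April 26 <= April 1? ✗ → no.
Q: start April 4 > April 12? ✗; start April 4 <= April 1? ✗; end April 17 <= April 1? ✗ → no.
Result: none.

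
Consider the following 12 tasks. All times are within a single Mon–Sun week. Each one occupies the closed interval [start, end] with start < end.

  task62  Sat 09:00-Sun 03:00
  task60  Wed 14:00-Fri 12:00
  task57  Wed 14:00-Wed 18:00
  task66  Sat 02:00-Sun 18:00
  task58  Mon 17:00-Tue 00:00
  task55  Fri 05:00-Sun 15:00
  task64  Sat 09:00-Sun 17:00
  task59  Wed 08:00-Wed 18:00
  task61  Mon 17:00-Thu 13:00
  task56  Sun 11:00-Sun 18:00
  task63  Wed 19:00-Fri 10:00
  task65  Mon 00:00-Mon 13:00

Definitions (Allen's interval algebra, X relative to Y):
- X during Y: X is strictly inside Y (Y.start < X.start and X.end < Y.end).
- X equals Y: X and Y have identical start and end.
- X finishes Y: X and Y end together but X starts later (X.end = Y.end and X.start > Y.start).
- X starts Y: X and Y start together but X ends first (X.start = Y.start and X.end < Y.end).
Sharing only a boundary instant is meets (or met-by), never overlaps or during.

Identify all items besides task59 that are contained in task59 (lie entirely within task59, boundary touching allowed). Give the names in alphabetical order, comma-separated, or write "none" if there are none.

task57

Target task59 = [Wed 08:00, Wed 18:00].
task55 [Fri 05:00, Sun 15:00] → after → no.
task56 [Sun 11:00, Sun 18:00] → after → no.
task57 [Wed 14:00, Wed 18:00] → finishes → yes.
task58 [Mon 17:00, Tue 00:00] → before → no.
task60 [Wed 14:00, Fri 12:00] → overlapped-by → no.
task61 [Mon 17:00, Thu 13:00] → contains → no.
task62 [Sat 09:00, Sun 03:00] → after → no.
task63 [Wed 19:00, Fri 10:00] → after → no.
task64 [Sat 09:00, Sun 17:00] → after → no.
task65 [Mon 00:00, Mon 13:00] → before → no.
task66 [Sat 02:00, Sun 18:00] → after → no.
Result: task57.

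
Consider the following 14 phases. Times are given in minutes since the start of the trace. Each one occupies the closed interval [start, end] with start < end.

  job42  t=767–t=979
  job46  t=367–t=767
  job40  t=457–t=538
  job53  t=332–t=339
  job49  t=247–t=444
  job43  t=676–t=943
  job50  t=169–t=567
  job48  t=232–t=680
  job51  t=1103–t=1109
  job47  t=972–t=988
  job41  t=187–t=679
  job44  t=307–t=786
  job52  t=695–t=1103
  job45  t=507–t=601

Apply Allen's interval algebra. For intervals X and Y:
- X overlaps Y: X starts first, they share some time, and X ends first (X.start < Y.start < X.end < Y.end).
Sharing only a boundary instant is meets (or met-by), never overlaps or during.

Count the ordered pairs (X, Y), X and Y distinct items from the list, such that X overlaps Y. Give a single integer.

23

Checking all 182 ordered pairs for relation 'overlaps'; matching pairs in alphabetical order:
(job40, job45): job40 overlaps job45 ✓
(job41, job43): job41 overlaps job43 ✓
(job41, job44): job41 overlaps job44 ✓
(job41, job46): job41 overlaps job46 ✓
(job41, job48): job41 overlaps job48 ✓
(job42, job47): job42 overlaps job47 ✓
(job43, job42): job43 overlaps job42 ✓
(job43, job52): job43 overlaps job52 ✓
(job44, job42): job44 overlaps job42 ✓
(job44, job43): job44 overlaps job43 ✓
(job44, job52): job44 overlaps job52 ✓
(job46, job43): job46 overlaps job43 ✓
(job46, job52): job46 overlaps job52 ✓
(job48, job43): job48 overlaps job43 ✓
(job48, job44): job48 overlaps job44 ✓
(job48, job46): job48 overlaps job46 ✓
(job49, job44): job49 overlaps job44 ✓
(job49, job46): job49 overlaps job46 ✓
(job50, job41): job50 overlaps job41 ✓
(job50, job44): job50 overlaps job44 ✓
(job50, job45): job50 overlaps job45 ✓
(job50, job46): job50 overlaps job46 ✓
(job50, job48): job50 overlaps job48 ✓
Count: 23.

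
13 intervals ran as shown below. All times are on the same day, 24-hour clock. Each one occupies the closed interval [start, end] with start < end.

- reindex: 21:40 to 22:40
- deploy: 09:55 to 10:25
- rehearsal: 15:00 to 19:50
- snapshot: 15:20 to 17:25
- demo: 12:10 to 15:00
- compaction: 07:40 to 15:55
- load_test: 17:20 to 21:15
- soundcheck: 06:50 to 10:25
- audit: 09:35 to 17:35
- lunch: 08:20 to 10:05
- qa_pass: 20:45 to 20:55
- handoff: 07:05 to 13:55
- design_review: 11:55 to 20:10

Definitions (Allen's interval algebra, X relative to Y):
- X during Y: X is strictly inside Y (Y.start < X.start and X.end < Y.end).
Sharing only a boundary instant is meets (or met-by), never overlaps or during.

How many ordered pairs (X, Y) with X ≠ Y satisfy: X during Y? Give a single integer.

Checking all 156 ordered pairs for relation 'during'; matching pairs in alphabetical order:
(demo, audit): demo during audit ✓
(demo, compaction): demo during compaction ✓
(demo, design_review): demo during design_review ✓
(deploy, audit): deploy during audit ✓
(deploy, compaction): deploy during compaction ✓
(deploy, handoff): deploy during handoff ✓
(lunch, compaction): lunch during compaction ✓
(lunch, handoff): lunch during handoff ✓
(lunch, soundcheck): lunch during soundcheck ✓
(qa_pass, load_test): qa_pass during load_test ✓
(rehearsal, design_review): rehearsal during design_review ✓
(snapshot, audit): snapshot during audit ✓
(snapshot, design_review): snapshot during design_review ✓
(snapshot, rehearsal): snapshot during rehearsal ✓
Count: 14.

14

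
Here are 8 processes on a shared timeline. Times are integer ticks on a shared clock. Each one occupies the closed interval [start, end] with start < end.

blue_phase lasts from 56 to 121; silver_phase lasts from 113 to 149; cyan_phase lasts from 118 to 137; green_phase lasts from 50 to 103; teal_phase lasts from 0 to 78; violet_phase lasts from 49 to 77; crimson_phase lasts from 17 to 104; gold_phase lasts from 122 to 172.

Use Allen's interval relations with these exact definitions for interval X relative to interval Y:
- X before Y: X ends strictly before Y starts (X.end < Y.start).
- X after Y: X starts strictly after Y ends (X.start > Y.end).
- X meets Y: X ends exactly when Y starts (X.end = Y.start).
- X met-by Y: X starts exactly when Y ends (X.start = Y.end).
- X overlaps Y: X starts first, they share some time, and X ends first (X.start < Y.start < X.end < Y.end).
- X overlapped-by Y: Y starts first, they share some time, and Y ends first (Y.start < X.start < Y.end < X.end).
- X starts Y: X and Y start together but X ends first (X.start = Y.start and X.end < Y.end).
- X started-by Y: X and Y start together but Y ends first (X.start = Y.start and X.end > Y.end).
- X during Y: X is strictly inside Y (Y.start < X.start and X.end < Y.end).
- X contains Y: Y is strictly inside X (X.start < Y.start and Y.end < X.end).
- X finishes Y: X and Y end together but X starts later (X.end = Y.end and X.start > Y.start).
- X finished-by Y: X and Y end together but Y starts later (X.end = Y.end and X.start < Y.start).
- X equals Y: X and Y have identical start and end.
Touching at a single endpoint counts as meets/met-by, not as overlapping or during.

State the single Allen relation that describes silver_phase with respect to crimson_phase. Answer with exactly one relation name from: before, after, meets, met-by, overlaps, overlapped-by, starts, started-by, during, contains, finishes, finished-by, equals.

after

silver_phase = [113, 149]; crimson_phase = [17, 104].
Compare endpoints: silver_phase.start > crimson_phase.start, silver_phase.start > crimson_phase.end, silver_phase.end > crimson_phase.start, silver_phase.end > crimson_phase.end.
That pattern is 'after'.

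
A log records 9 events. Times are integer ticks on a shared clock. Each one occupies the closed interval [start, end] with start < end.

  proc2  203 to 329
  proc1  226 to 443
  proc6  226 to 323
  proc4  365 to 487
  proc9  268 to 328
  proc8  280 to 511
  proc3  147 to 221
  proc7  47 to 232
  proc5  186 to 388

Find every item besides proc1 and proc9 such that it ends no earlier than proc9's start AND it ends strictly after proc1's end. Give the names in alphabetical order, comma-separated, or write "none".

proc4, proc8

Conditions: its end is no earlier than proc9's start (X.end >= 268) AND its end is strictly after proc1's end (X.end > 443).
proc2: end 329 >= 268? ✓; end 329 > 443? ✗ → no.
proc3: end 221 >= 268? ✗; end 221 > 443? ✗ → no.
proc4: end 487 >= 268? ✓; end 487 > 443? ✓ → yes.
proc5: end 388 >= 268? ✓; end 388 > 443? ✗ → no.
proc6: end 323 >= 268? ✓; end 323 > 443? ✗ → no.
proc7: end 232 >= 268? ✗; end 232 > 443? ✗ → no.
proc8: end 511 >= 268? ✓; end 511 > 443? ✓ → yes.
Result: proc4, proc8.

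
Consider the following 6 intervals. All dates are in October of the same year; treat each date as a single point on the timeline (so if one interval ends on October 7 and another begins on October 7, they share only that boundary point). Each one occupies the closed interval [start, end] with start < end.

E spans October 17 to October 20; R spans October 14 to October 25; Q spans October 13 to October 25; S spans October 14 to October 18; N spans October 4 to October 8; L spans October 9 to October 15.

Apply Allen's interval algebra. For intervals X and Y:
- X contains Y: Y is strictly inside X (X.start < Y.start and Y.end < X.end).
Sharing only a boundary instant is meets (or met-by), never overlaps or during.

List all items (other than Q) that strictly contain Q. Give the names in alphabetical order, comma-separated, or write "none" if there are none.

none

Target Q = [October 13, October 25].
E [October 17, October 20] → during → no.
L [October 9, October 15] → overlaps → no.
N [October 4, October 8] → before → no.
R [October 14, October 25] → finishes → no.
S [October 14, October 18] → during → no.
Result: none.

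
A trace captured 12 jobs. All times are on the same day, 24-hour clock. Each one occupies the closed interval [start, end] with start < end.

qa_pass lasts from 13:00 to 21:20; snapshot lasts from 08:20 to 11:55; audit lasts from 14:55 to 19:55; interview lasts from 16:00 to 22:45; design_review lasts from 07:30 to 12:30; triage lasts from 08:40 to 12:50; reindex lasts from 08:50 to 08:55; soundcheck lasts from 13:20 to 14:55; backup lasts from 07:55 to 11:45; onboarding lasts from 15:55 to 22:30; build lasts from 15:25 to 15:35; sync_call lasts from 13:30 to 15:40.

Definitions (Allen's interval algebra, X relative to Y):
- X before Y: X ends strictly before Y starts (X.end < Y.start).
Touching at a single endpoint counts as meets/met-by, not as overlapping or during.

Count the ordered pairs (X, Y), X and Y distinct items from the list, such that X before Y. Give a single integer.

Checking all 132 ordered pairs for relation 'before'; matching pairs in alphabetical order:
(backup, audit): backup before audit ✓
(backup, build): backup before build ✓
(backup, interview): backup before interview ✓
(backup, onboarding): backup before onboarding ✓
(backup, qa_pass): backup before qa_pass ✓
(backup, soundcheck): backup before soundcheck ✓
(backup, sync_call): backup before sync_call ✓
(build, interview): build before interview ✓
(build, onboarding): build before onboarding ✓
(design_review, audit): design_review before audit ✓
(design_review, build): design_review before build ✓
(design_review, interview): design_review before interview ✓
(design_review, onboarding): design_review before onboarding ✓
(design_review, qa_pass): design_review before qa_pass ✓
(design_review, soundcheck): design_review before soundcheck ✓
(design_review, sync_call): design_review before sync_call ✓
(reindex, audit): reindex before audit ✓
(reindex, build): reindex before build ✓
(reindex, interview): reindex before interview ✓
(reindex, onboarding): reindex before onboarding ✓
(reindex, qa_pass): reindex before qa_pass ✓
(reindex, soundcheck): reindex before soundcheck ✓
(reindex, sync_call): reindex before sync_call ✓
(snapshot, audit): snapshot before audit ✓
... plus 18 further pairs not listed.
Count: 42.

42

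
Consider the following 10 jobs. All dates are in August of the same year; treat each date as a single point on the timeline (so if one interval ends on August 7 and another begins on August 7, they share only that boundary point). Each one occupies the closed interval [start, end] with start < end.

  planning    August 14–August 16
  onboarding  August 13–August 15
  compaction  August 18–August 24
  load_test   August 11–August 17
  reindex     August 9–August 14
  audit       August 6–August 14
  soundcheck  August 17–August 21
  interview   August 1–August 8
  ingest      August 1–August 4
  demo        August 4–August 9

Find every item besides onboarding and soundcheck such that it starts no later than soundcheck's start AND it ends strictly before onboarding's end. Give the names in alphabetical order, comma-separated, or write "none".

Conditions: its start is no later than soundcheck's start (X.start <= August 17) AND its end is strictly before onboarding's end (X.end < August 15).
audit: start August 6 <= August 17? ✓; end August 14 < August 15? ✓ → yes.
compaction: start August 18 <= August 17? ✗; end August 24 < August 15? ✗ → no.
demo: start August 4 <= August 17? ✓; end August 9 < August 15? ✓ → yes.
ingest: start August 1 <= August 17? ✓; end August 4 < August 15? ✓ → yes.
interview: start August 1 <= August 17? ✓; end August 8 < August 15? ✓ → yes.
load_test: start August 11 <= August 17? ✓; end August 17 < August 15? ✗ → no.
planning: start August 14 <= August 17? ✓; end August 16 < August 15? ✗ → no.
reindex: start August 9 <= August 17? ✓; end August 14 < August 15? ✓ → yes.
Result: audit, demo, ingest, interview, reindex.

audit, demo, ingest, interview, reindex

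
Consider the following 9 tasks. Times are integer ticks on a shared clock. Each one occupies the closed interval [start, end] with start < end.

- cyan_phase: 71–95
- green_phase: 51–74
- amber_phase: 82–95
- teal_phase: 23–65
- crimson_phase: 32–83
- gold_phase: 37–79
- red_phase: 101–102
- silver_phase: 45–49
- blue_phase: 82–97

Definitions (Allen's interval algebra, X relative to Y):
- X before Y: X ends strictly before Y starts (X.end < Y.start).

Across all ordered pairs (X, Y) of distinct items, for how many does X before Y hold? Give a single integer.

19

Checking all 72 ordered pairs for relation 'before'; matching pairs in alphabetical order:
(amber_phase, red_phase): amber_phase before red_phase ✓
(blue_phase, red_phase): blue_phase before red_phase ✓
(crimson_phase, red_phase): crimson_phase before red_phase ✓
(cyan_phase, red_phase): cyan_phase before red_phase ✓
(gold_phase, amber_phase): gold_phase before amber_phase ✓
(gold_phase, blue_phase): gold_phase before blue_phase ✓
(gold_phase, red_phase): gold_phase before red_phase ✓
(green_phase, amber_phase): green_phase before amber_phase ✓
(green_phase, blue_phase): green_phase before blue_phase ✓
(green_phase, red_phase): green_phase before red_phase ✓
(silver_phase, amber_phase): silver_phase before amber_phase ✓
(silver_phase, blue_phase): silver_phase before blue_phase ✓
(silver_phase, cyan_phase): silver_phase before cyan_phase ✓
(silver_phase, green_phase): silver_phase before green_phase ✓
(silver_phase, red_phase): silver_phase before red_phase ✓
(teal_phase, amber_phase): teal_phase before amber_phase ✓
(teal_phase, blue_phase): teal_phase before blue_phase ✓
(teal_phase, cyan_phase): teal_phase before cyan_phase ✓
(teal_phase, red_phase): teal_phase before red_phase ✓
Count: 19.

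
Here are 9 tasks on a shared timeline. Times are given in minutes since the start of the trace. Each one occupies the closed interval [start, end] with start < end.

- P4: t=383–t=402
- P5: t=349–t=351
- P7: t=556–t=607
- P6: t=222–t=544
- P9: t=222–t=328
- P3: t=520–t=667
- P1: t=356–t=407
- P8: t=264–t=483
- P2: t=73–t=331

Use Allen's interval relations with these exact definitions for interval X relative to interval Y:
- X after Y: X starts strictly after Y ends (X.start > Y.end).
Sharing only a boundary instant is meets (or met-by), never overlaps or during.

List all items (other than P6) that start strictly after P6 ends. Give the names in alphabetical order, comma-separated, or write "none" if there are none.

P7

Target P6 = [t=222, t=544].
P1 [t=356, t=407] → during → no.
P2 [t=73, t=331] → overlaps → no.
P3 [t=520, t=667] → overlapped-by → no.
P4 [t=383, t=402] → during → no.
P5 [t=349, t=351] → during → no.
P7 [t=556, t=607] → after → yes.
P8 [t=264, t=483] → during → no.
P9 [t=222, t=328] → starts → no.
Result: P7.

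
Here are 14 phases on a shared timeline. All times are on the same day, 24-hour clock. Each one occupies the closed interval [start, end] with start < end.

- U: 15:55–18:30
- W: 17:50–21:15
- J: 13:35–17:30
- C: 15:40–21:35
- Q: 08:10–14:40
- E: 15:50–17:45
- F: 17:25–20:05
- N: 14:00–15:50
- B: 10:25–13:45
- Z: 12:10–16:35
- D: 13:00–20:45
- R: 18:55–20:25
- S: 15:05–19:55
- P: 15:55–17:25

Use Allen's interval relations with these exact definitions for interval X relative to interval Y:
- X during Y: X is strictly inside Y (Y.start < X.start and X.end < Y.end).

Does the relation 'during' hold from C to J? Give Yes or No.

No

C = [15:40, 21:35], J = [13:35, 17:30].
Actual relation of C to J: overlapped-by.
Asked whether 'during' holds → No.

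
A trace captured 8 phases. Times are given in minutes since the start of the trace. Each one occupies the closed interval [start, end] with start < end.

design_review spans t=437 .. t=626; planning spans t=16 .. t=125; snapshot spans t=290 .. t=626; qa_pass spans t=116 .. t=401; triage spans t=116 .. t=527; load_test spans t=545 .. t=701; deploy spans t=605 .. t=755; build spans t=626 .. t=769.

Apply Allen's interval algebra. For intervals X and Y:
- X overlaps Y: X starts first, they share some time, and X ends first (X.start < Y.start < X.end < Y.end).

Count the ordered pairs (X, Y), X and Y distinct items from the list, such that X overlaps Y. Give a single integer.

12

Checking all 56 ordered pairs for relation 'overlaps'; matching pairs in alphabetical order:
(deploy, build): deploy overlaps build ✓
(design_review, deploy): design_review overlaps deploy ✓
(design_review, load_test): design_review overlaps load_test ✓
(load_test, build): load_test overlaps build ✓
(load_test, deploy): load_test overlaps deploy ✓
(planning, qa_pass): planning overlaps qa_pass ✓
(planning, triage): planning overlaps triage ✓
(qa_pass, snapshot): qa_pass overlaps snapshot ✓
(snapshot, deploy): snapshot overlaps deploy ✓
(snapshot, load_test): snapshot overlaps load_test ✓
(triage, design_review): triage overlaps design_review ✓
(triage, snapshot): triage overlaps snapshot ✓
Count: 12.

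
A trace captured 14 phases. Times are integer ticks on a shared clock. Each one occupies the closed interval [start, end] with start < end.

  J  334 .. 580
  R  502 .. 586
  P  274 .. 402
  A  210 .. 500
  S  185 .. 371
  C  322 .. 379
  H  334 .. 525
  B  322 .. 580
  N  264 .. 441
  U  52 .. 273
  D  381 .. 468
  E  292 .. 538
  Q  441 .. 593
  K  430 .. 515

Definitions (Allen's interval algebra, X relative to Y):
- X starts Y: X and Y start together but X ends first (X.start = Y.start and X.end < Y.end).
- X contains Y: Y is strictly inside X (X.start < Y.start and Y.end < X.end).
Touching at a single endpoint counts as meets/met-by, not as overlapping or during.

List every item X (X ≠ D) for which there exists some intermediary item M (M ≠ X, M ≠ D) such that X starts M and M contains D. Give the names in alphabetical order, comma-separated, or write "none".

Target D = [381, 468].
Intermediaries M with M contains D: A, B, E, H, J.
Via A — items with X starts A: none.
Via B — items with X starts B: C.
Via E — items with X starts E: none.
Via H — items with X starts H: none.
Via J — items with X starts J: H.
Union: C, H.

C, H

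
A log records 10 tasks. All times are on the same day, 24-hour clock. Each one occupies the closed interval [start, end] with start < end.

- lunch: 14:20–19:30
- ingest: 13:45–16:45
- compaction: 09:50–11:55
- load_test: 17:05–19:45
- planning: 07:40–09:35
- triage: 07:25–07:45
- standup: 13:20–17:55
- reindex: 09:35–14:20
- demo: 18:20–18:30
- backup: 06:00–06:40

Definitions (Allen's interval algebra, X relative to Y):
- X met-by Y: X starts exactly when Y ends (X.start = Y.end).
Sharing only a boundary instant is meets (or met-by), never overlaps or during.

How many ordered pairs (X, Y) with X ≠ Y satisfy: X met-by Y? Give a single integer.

Checking all 90 ordered pairs for relation 'met-by'; matching pairs in alphabetical order:
(lunch, reindex): lunch met-by reindex ✓
(reindex, planning): reindex met-by planning ✓
Count: 2.

2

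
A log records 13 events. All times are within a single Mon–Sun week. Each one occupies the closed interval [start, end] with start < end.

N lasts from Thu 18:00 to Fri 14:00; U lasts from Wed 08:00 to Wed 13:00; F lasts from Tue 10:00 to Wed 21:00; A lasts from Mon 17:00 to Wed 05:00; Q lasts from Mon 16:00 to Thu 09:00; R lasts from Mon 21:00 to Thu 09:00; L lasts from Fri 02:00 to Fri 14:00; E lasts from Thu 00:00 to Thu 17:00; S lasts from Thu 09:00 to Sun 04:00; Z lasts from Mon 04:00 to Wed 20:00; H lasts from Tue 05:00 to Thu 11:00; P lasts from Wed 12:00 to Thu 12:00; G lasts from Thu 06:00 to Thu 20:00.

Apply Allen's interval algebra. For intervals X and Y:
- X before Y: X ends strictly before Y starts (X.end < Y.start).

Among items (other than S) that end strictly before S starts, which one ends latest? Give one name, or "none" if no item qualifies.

Target S = [Thu 09:00, Sun 04:00].
A [Mon 17:00, Wed 05:00] → before → candidate.
E [Thu 00:00, Thu 17:00] → overlaps → excluded.
F [Tue 10:00, Wed 21:00] → before → candidate.
G [Thu 06:00, Thu 20:00] → overlaps → excluded.
H [Tue 05:00, Thu 11:00] → overlaps → excluded.
L [Fri 02:00, Fri 14:00] → during → excluded.
N [Thu 18:00, Fri 14:00] → during → excluded.
P [Wed 12:00, Thu 12:00] → overlaps → excluded.
Q [Mon 16:00, Thu 09:00] → meets → excluded.
R [Mon 21:00, Thu 09:00] → meets → excluded.
U [Wed 08:00, Wed 13:00] → before → candidate.
Z [Mon 04:00, Wed 20:00] → before → candidate.
Among candidates, latest end is Wed 21:00 → F.

F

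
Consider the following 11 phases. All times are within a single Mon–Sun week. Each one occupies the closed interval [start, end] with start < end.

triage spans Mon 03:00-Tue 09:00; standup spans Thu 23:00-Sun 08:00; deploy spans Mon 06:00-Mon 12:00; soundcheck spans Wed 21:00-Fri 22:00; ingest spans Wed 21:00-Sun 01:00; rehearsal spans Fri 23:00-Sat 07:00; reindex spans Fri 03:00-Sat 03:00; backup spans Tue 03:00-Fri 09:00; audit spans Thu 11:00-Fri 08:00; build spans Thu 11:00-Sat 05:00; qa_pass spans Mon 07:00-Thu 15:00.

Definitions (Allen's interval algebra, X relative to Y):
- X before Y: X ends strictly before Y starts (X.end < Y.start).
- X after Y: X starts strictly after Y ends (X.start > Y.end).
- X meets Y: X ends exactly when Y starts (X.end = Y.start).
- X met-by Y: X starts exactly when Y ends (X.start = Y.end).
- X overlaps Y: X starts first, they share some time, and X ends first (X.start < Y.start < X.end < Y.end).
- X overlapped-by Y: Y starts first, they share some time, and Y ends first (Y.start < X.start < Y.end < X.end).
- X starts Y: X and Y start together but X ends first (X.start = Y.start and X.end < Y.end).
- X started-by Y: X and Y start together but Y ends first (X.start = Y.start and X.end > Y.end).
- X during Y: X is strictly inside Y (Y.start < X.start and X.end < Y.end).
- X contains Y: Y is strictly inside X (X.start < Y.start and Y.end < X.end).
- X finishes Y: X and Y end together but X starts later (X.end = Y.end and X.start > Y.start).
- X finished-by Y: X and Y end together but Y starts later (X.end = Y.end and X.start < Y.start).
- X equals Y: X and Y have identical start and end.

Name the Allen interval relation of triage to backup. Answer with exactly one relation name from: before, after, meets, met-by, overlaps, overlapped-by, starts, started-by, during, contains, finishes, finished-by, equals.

triage = [Mon 03:00, Tue 09:00]; backup = [Tue 03:00, Fri 09:00].
Compare endpoints: triage.start < backup.start, triage.start < backup.end, triage.end > backup.start, triage.end < backup.end.
That pattern is 'overlaps'.

overlaps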